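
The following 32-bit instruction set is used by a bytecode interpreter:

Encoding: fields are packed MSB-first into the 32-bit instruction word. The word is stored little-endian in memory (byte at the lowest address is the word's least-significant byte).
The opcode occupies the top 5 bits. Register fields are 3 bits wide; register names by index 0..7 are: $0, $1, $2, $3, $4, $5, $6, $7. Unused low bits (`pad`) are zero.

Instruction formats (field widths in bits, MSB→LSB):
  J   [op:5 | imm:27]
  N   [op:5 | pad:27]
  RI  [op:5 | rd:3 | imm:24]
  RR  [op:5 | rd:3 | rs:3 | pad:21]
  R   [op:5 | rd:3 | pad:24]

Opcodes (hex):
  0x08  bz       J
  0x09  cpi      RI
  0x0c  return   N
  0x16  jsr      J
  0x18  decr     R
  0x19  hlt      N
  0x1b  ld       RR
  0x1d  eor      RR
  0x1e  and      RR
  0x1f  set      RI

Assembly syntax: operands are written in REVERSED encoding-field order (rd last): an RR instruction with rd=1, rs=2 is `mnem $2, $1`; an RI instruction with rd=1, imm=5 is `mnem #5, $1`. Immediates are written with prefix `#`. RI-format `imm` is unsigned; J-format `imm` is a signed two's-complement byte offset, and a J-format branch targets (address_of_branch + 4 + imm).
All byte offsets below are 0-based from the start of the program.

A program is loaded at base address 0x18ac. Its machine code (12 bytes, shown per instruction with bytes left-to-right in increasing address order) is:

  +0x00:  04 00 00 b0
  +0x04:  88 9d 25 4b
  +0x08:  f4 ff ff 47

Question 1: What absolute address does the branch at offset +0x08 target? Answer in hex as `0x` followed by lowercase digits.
@+08  little-endian(f4 ff ff 47) = 0x47fffff4
  opcode bits[31:27]=0x8: bz/J
  imm: (w>>0)&0x7ffffff=0x7fffff4 (s27→-12) → #-12
  target = base 0x18ac + off 0x08 + 4 + imm -12 = 0x18ac

0x18ac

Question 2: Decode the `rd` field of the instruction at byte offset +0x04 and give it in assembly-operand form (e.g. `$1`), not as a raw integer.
$3

[04] 88 9d 25 4b → 0x4b259d88
  top 5b → 0x9 → cpi [RI]
  rd@[26:24]=0x3 ⇒ $3
  imm@[23:0]=0x259d88 ⇒ #2465160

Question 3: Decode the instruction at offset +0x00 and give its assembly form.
jsr #4

+0x00: 04 00 00 b0 ⇒ word 0xb0000004 (little)
  top 5b → 0x16 → jsr [J]
  imm@[26:0]=0x4 ⇒ #4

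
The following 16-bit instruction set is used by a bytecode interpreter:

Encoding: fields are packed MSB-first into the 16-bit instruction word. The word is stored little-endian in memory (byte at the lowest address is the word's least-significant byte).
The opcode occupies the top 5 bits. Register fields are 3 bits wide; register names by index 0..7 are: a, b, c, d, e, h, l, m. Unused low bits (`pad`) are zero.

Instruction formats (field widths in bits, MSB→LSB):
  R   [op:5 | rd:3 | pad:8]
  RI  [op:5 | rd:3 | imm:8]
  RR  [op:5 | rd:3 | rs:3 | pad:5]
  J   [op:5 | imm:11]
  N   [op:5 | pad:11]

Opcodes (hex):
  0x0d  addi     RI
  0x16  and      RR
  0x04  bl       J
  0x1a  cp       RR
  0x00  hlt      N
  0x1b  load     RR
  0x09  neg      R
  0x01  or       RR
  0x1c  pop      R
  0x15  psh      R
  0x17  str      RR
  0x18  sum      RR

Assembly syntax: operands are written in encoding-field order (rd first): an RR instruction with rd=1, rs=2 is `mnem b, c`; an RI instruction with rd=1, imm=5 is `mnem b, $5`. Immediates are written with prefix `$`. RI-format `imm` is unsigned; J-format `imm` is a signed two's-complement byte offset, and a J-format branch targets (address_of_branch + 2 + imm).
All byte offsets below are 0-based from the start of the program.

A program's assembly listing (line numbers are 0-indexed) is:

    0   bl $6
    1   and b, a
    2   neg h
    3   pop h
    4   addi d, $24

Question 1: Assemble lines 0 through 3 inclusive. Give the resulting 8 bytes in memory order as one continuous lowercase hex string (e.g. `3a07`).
062000b1004d00e5

0. bl fields op=0x4:5|imm=6:11 → word 2006h → 06 20
1. and fields op=0x16:5|rd=1:3|rs=0:3|pad=0:5 → word b100h → 00 b1
2. neg fields op=0x9:5|rd=5:3|pad=0:8 → word 4d00h → 00 4d
3. pop fields op=0x1c:5|rd=5:3|pad=0:8 → word e500h → 00 e5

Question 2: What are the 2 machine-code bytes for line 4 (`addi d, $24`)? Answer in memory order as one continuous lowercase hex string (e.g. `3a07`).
4. addi fields op=0xd:5|rd=3:3|imm=24:8 → word 6b18h → 18 6b

186b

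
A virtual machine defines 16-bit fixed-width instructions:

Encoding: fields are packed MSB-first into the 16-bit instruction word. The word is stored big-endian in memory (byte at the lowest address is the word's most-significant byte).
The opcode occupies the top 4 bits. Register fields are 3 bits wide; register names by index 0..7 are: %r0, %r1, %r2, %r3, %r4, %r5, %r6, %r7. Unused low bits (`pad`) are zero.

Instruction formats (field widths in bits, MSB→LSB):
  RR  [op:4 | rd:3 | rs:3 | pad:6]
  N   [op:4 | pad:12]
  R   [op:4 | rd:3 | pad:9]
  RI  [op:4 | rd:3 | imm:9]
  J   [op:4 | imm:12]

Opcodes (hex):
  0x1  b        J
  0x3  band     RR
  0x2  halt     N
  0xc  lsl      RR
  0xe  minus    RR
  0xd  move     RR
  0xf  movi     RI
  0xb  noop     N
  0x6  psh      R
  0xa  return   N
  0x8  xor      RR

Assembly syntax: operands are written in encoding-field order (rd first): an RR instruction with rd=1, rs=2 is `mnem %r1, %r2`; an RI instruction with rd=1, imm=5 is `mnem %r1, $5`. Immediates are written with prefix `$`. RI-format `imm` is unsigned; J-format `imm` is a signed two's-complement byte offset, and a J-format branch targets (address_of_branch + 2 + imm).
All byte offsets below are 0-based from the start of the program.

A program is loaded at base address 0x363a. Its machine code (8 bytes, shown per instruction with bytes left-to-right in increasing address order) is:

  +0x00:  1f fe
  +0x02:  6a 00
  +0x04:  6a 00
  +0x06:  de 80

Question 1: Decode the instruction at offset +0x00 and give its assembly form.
off 0x00: read 1f fe as big → 0x1ffe
  opcode bits[15:12]=0x1: b/J
  [11:0] imm=4094 (s12→-2) = $-2

b $-2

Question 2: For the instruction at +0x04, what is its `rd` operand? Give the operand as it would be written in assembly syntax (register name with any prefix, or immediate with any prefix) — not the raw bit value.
%r5

off 0x04: read 6a 00 as big → 0x6a00
  op=0x6a00>>12=0x6 ⇒ psh (R)
  [11:9] rd=5 = %r5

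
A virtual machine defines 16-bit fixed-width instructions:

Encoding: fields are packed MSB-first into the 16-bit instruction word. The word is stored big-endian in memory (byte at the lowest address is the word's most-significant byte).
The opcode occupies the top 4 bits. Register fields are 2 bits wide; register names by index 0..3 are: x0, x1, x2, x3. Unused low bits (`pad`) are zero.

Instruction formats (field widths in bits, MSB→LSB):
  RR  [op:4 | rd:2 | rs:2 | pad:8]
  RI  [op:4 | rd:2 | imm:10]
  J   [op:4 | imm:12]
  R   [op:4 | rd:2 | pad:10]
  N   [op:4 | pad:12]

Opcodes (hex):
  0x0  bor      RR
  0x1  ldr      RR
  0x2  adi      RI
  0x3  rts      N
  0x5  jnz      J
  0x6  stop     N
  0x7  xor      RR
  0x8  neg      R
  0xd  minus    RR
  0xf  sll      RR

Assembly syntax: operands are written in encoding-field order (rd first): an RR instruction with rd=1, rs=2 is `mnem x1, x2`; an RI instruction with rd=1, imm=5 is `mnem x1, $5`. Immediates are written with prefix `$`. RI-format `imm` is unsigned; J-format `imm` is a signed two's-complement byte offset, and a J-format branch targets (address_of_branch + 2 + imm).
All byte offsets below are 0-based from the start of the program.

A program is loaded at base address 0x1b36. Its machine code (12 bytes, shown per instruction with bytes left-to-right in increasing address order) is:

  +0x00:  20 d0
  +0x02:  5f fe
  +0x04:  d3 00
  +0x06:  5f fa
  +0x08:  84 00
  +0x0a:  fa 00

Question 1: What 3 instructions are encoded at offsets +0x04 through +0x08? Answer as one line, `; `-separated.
minus x0, x3; jnz $-6; neg x1

[04] d3 00 → 0xd300
  opcode bits[15:12]=0xd: minus/RR
  rd: (w>>10)&0x3=0x0 → x0
  rs: (w>>8)&0x3=0x3 → x3
[06] 5f fa → 0x5ffa
  opcode bits[15:12]=0x5: jnz/J
  imm: (w>>0)&0xfff=0xffa (s12→-6) → $-6
[08] 84 00 → 0x8400
  opcode bits[15:12]=0x8: neg/R
  rd: (w>>10)&0x3=0x1 → x1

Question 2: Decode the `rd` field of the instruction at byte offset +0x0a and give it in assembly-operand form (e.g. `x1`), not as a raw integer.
@+0a  big-endian(fa 00) = 0xfa00
  op=0xfa00>>12=0xf ⇒ sll (RR)
  rd@[11:10]=0x2 ⇒ x2
  rs@[9:8]=0x2 ⇒ x2

x2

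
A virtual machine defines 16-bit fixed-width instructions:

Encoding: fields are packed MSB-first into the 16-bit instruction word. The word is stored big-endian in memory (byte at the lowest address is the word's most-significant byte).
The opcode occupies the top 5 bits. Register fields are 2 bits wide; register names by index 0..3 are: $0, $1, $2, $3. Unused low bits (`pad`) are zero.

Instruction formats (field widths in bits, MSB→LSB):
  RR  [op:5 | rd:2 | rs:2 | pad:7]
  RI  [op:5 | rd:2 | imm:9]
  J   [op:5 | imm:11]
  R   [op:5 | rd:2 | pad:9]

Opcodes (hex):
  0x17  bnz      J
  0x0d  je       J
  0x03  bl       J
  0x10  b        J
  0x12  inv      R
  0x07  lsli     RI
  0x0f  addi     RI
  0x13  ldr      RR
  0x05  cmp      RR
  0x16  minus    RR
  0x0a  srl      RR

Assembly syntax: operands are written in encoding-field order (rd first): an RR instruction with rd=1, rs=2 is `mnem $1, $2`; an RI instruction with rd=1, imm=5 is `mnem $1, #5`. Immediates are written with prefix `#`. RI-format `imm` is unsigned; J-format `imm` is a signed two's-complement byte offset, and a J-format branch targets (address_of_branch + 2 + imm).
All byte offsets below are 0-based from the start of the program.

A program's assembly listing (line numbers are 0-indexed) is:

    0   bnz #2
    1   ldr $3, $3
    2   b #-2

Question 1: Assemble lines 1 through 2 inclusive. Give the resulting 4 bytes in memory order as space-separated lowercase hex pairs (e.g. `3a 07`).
line 1 (ldr): pack op=0x13:5|rd=3:2|rs=3:2|pad=0:7 = 0x9f80; big→ 9f 80
line 2 (b): pack op=0x10:5|imm=-2:11 = 0x87fe; big→ 87 fe

9f 80 87 fe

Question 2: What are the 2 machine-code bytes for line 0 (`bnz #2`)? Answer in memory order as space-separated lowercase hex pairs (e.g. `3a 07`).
line 0 (bnz): pack op=0x17:5|imm=2:11 = 0xb802; big→ b8 02

b8 02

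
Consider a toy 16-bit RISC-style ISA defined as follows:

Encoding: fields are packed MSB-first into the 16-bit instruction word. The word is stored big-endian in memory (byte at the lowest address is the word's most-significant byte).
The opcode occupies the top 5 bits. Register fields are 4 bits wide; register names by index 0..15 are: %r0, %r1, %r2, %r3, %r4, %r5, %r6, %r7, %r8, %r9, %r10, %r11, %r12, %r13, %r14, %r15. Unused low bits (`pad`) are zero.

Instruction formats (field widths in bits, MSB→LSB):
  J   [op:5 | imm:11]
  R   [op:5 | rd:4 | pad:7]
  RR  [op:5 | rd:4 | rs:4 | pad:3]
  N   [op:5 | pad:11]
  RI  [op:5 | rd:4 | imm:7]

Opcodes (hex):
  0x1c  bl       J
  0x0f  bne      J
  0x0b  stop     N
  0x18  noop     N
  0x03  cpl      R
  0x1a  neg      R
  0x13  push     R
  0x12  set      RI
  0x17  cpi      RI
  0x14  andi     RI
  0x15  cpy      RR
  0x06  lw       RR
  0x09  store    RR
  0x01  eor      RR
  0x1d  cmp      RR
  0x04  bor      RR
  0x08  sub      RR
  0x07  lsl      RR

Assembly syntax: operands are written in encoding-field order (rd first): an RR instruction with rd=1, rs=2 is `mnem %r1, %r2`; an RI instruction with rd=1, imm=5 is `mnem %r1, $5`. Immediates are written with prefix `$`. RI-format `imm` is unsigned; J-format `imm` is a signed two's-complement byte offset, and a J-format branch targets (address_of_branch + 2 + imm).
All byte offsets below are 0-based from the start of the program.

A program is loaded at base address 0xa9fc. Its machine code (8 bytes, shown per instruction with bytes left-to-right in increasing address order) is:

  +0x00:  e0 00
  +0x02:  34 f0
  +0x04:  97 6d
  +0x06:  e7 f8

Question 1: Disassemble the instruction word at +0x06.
bl $-8

[06] e7 f8 → 0xe7f8
  op=0xe7f8>>11=0x1c ⇒ bl (J)
  imm@[10:0]=0x7f8 (s11→-8) ⇒ $-8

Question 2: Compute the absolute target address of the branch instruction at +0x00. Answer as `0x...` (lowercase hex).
off 0x00: read e0 00 as big → 0xe000
  top 5b → 0x1c → bl [J]
  imm: (w>>0)&0x7ff=0x0 → $0
  target = base 0xa9fc + off 0x00 + 2 + imm 0 = 0xa9fe

0xa9fe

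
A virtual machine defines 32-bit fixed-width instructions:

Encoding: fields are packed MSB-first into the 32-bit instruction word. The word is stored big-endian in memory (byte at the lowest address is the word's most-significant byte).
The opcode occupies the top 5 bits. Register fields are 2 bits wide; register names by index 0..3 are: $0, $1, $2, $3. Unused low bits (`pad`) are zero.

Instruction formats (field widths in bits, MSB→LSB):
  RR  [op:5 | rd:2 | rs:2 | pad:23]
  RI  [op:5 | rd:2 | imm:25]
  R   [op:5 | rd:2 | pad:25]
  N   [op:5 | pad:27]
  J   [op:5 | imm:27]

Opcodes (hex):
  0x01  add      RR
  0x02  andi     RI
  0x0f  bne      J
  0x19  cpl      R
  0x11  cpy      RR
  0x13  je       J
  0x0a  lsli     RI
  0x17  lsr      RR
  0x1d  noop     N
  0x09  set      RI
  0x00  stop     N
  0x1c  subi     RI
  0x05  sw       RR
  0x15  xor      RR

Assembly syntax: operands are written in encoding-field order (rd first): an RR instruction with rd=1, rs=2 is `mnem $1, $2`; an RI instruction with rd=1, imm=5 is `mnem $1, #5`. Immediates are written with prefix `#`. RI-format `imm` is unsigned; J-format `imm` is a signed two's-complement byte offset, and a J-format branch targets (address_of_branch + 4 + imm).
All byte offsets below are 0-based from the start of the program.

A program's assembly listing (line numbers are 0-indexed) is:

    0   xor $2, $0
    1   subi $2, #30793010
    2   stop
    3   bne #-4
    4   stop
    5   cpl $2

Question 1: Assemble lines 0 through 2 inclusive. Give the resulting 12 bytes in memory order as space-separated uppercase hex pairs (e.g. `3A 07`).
AC 00 00 00 E5 D5 DD 32 00 00 00 00

0. xor fields op=0x15:5|rd=2:2|rs=0:2|pad=0:23 → word ac000000h → ac 00 00 00
1. subi fields op=0x1c:5|rd=2:2|imm=30793010:25 → word e5d5dd32h → e5 d5 dd 32
2. stop fields op=0x0:5|pad=0:27 → word 00000000h → 00 00 00 00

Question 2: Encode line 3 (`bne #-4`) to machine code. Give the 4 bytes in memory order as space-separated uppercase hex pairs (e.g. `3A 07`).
L3: bne op=0xf:5|imm=-4:27 ⇒ 0x7ffffffc ⇒ big 7f ff ff fc

7F FF FF FC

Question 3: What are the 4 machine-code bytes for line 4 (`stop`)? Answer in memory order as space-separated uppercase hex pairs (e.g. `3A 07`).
00 00 00 00

line 4 (stop): pack op=0x0:5|pad=0:27 = 0x00000000; big→ 00 00 00 00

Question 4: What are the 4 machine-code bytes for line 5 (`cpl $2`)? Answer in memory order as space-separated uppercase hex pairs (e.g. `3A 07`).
line 5 (cpl): pack op=0x19:5|rd=2:2|pad=0:25 = 0xcc000000; big→ cc 00 00 00

CC 00 00 00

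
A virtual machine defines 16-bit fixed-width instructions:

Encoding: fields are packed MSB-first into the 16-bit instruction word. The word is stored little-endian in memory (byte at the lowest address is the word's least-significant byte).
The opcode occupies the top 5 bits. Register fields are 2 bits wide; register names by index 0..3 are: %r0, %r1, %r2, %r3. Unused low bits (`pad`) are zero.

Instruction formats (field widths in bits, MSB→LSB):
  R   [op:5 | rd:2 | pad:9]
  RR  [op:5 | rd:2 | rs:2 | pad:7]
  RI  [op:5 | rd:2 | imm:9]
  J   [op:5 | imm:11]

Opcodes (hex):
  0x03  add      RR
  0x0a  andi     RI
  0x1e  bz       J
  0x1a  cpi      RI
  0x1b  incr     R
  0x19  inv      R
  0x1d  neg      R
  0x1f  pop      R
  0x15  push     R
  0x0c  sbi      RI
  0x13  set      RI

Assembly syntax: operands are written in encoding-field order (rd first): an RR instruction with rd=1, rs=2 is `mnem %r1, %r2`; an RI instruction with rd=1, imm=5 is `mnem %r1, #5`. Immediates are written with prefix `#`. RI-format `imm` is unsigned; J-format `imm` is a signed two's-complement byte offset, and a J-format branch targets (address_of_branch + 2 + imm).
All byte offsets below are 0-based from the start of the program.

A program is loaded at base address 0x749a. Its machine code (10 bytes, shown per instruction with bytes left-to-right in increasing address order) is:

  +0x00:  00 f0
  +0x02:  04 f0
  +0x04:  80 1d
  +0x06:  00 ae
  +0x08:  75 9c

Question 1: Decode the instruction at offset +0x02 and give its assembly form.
+0x02: 04 f0 ⇒ word 0xf004 (little)
  top 5b → 0x1e → bz [J]
  imm@[10:0]=0x4 ⇒ #4

bz #4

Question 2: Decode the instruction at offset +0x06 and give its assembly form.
push %r3

[06] 00 ae → 0xae00
  op=0xae00>>11=0x15 ⇒ push (R)
  [10:9] rd=3 = %r3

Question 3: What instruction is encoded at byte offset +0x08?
[08] 75 9c → 0x9c75
  top 5b → 0x13 → set [RI]
  rd@[10:9]=0x2 ⇒ %r2
  imm@[8:0]=0x75 ⇒ #117

set %r2, #117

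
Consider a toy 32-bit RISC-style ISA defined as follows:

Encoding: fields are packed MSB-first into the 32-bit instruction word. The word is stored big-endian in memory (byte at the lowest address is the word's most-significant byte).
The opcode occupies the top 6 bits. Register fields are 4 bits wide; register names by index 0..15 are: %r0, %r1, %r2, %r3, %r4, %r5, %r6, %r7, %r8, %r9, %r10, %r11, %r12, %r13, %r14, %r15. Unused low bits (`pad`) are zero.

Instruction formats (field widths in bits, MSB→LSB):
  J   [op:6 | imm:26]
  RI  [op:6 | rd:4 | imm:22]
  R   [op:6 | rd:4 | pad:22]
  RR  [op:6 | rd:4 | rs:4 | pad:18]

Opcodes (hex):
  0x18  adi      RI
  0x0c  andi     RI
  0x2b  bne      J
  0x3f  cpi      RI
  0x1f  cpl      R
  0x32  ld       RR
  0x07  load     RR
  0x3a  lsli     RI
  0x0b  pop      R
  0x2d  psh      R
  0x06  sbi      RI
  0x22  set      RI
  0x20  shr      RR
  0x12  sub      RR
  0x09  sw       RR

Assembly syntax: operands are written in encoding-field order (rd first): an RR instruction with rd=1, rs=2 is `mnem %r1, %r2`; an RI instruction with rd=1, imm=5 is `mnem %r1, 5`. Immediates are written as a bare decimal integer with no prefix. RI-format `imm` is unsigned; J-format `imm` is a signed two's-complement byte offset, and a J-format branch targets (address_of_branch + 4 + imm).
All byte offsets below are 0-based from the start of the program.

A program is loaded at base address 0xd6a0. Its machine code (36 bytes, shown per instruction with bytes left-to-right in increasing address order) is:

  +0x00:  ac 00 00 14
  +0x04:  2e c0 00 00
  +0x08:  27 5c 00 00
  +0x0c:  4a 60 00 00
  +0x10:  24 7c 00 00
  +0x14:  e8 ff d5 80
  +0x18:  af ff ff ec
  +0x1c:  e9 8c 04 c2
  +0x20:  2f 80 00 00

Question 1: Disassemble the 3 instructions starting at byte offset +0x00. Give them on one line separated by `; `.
bne 20; pop %r11; sw %r13, %r7

@+00  big-endian(ac 00 00 14) = 0xac000014
  opcode bits[31:26]=0x2b: bne/J
  [25:0] imm=20 = 20
@+04  big-endian(2e c0 00 00) = 0x2ec00000
  opcode bits[31:26]=0xb: pop/R
  [25:22] rd=11 = %r11
@+08  big-endian(27 5c 00 00) = 0x275c0000
  opcode bits[31:26]=0x9: sw/RR
  [25:22] rd=13 = %r13
  [21:18] rs=7 = %r7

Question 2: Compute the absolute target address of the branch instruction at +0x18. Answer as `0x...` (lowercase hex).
+0x18: af ff ff ec ⇒ word 0xafffffec (big)
  top 6b → 0x2b → bne [J]
  imm: (w>>0)&0x3ffffff=0x3ffffec (s26→-20) → -20
  target = base 0xd6a0 + off 0x18 + 4 + imm -20 = 0xd6a8

0xd6a8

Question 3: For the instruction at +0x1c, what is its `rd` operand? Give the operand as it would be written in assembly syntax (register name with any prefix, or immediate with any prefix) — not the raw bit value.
off 0x1c: read e9 8c 04 c2 as big → 0xe98c04c2
  top 6b → 0x3a → lsli [RI]
  rd: (w>>22)&0xf=0x6 → %r6
  imm: (w>>0)&0x3fffff=0xc04c2 → 787650

%r6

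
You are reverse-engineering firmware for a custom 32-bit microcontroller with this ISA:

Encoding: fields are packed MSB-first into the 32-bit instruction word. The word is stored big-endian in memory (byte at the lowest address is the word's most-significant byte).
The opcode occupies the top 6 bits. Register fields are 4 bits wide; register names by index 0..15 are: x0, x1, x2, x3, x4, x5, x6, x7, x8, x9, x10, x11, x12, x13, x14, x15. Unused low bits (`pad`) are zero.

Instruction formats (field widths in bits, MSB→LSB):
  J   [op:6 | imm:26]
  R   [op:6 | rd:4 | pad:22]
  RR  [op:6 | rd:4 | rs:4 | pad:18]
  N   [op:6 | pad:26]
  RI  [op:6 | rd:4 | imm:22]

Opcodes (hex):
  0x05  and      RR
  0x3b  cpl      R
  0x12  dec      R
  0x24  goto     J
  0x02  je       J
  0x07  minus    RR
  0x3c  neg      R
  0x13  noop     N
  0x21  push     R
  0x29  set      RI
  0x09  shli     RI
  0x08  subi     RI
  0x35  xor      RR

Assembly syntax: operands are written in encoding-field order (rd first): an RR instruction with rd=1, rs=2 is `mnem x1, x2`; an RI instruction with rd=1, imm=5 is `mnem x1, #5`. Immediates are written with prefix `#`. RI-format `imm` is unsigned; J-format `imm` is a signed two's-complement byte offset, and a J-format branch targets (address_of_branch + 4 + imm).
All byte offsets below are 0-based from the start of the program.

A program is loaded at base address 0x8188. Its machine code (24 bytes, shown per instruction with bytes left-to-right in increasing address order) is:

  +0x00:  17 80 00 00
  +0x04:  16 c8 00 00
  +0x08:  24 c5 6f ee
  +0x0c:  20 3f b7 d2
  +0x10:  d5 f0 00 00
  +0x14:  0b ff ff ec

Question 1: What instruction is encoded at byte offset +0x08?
shli x3, #356334

off 0x08: read 24 c5 6f ee as big → 0x24c56fee
  top 6b → 0x9 → shli [RI]
  [25:22] rd=3 = x3
  [21:0] imm=356334 = #356334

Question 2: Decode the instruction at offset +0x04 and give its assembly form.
off 0x04: read 16 c8 00 00 as big → 0x16c80000
  opcode bits[31:26]=0x5: and/RR
  rd@[25:22]=0xb ⇒ x11
  rs@[21:18]=0x2 ⇒ x2

and x11, x2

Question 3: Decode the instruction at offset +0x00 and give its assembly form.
@+00  big-endian(17 80 00 00) = 0x17800000
  opcode bits[31:26]=0x5: and/RR
  [25:22] rd=14 = x14
  [21:18] rs=0 = x0

and x14, x0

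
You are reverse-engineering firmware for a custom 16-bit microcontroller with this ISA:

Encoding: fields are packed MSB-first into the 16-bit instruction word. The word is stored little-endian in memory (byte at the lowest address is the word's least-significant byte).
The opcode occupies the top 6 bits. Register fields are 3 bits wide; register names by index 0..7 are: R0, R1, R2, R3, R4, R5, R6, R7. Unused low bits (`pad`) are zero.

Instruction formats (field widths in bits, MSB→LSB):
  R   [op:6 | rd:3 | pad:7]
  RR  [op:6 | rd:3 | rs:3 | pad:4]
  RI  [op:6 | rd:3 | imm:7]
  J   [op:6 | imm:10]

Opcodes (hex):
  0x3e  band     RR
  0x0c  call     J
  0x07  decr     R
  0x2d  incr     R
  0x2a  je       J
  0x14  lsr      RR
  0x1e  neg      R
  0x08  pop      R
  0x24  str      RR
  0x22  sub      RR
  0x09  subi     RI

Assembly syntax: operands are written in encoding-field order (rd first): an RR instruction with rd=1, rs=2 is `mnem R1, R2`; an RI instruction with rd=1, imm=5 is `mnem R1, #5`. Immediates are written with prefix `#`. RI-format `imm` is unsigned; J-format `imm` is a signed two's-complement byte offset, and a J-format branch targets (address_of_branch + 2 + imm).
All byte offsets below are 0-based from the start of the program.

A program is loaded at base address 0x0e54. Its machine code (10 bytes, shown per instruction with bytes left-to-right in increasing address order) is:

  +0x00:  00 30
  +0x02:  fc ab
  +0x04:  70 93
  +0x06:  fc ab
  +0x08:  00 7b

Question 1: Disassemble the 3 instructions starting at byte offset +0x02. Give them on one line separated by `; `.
off 0x02: read fc ab as little → 0xabfc
  opcode bits[15:10]=0x2a: je/J
  imm: (w>>0)&0x3ff=0x3fc (s10→-4) → #-4
off 0x04: read 70 93 as little → 0x9370
  opcode bits[15:10]=0x24: str/RR
  rd: (w>>7)&0x7=0x6 → R6
  rs: (w>>4)&0x7=0x7 → R7
off 0x06: read fc ab as little → 0xabfc
  opcode bits[15:10]=0x2a: je/J
  imm: (w>>0)&0x3ff=0x3fc (s10→-4) → #-4

je #-4; str R6, R7; je #-4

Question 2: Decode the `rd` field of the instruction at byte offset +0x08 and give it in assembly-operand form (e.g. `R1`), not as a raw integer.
R6

+0x08: 00 7b ⇒ word 0x7b00 (little)
  top 6b → 0x1e → neg [R]
  [9:7] rd=6 = R6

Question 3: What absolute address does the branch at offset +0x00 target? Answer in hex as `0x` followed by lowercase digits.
[00] 00 30 → 0x3000
  op=0x3000>>10=0xc ⇒ call (J)
  imm@[9:0]=0x0 ⇒ #0
  target = base 0x0e54 + off 0x00 + 2 + imm 0 = 0x0e56

0x0e56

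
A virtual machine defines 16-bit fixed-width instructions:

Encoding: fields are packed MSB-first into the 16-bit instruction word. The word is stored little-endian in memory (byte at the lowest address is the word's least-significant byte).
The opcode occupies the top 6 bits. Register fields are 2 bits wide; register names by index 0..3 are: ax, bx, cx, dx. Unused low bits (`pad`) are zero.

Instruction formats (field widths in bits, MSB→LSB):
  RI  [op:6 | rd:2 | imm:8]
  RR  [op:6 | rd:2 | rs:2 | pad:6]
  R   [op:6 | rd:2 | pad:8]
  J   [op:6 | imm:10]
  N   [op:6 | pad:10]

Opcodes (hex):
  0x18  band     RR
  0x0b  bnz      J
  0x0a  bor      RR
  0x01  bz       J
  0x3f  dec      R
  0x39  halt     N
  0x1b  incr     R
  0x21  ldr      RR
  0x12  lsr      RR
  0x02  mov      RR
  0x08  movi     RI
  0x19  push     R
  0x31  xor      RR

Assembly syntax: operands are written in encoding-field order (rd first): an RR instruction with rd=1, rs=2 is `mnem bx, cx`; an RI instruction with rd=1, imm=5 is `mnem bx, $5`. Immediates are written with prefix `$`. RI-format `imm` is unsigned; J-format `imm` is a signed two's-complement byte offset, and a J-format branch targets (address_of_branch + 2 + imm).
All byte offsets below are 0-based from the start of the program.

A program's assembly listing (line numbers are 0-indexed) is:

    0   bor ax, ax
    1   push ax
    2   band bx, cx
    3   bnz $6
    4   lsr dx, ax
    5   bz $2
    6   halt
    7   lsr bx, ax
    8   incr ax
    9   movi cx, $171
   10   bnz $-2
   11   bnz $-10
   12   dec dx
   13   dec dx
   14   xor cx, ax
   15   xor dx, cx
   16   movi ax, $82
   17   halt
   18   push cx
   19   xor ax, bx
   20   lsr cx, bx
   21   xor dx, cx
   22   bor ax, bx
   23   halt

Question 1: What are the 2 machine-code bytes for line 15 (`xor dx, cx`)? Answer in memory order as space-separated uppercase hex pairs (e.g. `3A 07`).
80 C7

15. xor fields op=0x31:6|rd=3:2|rs=2:2|pad=0:6 → word c780h → 80 c7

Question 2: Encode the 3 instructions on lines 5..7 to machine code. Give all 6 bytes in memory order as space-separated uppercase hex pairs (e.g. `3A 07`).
L5: bz op=0x1:6|imm=2:10 ⇒ 0x0402 ⇒ little 02 04
L6: halt op=0x39:6|pad=0:10 ⇒ 0xe400 ⇒ little 00 e4
L7: lsr op=0x12:6|rd=1:2|rs=0:2|pad=0:6 ⇒ 0x4900 ⇒ little 00 49

02 04 00 E4 00 49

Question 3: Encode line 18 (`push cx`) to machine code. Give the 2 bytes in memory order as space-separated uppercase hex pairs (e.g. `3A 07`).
00 66

18. push fields op=0x19:6|rd=2:2|pad=0:8 → word 6600h → 00 66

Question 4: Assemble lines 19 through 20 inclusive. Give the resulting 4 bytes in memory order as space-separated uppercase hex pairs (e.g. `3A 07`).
40 C4 40 4A

line 19 (xor): pack op=0x31:6|rd=0:2|rs=1:2|pad=0:6 = 0xc440; little→ 40 c4
line 20 (lsr): pack op=0x12:6|rd=2:2|rs=1:2|pad=0:6 = 0x4a40; little→ 40 4a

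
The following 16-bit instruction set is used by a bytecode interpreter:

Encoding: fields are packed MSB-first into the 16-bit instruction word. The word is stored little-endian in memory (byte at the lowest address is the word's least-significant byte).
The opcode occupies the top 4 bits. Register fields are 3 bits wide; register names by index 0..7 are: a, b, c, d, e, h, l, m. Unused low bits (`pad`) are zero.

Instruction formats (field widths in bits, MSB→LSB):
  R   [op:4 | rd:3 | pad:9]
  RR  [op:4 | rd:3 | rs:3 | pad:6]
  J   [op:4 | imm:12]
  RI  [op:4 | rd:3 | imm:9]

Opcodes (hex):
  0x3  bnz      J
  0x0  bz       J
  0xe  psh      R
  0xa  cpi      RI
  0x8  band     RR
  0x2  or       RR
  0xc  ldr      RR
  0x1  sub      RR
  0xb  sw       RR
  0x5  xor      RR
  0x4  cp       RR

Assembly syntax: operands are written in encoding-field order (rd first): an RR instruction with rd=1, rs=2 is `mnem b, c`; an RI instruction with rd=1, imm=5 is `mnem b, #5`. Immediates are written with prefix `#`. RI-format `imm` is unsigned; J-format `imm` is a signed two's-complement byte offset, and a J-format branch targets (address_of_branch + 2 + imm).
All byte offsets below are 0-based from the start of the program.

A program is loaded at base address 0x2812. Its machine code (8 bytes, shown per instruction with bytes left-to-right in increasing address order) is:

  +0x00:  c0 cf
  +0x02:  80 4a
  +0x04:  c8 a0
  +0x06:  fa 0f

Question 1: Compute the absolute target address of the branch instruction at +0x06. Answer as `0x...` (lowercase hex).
0x2814

[06] fa 0f → 0x0ffa
  opcode bits[15:12]=0x0: bz/J
  imm: (w>>0)&0xfff=0xffa (s12→-6) → #-6
  target = base 0x2812 + off 0x06 + 2 + imm -6 = 0x2814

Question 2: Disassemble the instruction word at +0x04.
off 0x04: read c8 a0 as little → 0xa0c8
  opcode bits[15:12]=0xa: cpi/RI
  rd: (w>>9)&0x7=0x0 → a
  imm: (w>>0)&0x1ff=0xc8 → #200

cpi a, #200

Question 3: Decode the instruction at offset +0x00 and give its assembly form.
ldr m, m

+0x00: c0 cf ⇒ word 0xcfc0 (little)
  opcode bits[15:12]=0xc: ldr/RR
  rd: (w>>9)&0x7=0x7 → m
  rs: (w>>6)&0x7=0x7 → m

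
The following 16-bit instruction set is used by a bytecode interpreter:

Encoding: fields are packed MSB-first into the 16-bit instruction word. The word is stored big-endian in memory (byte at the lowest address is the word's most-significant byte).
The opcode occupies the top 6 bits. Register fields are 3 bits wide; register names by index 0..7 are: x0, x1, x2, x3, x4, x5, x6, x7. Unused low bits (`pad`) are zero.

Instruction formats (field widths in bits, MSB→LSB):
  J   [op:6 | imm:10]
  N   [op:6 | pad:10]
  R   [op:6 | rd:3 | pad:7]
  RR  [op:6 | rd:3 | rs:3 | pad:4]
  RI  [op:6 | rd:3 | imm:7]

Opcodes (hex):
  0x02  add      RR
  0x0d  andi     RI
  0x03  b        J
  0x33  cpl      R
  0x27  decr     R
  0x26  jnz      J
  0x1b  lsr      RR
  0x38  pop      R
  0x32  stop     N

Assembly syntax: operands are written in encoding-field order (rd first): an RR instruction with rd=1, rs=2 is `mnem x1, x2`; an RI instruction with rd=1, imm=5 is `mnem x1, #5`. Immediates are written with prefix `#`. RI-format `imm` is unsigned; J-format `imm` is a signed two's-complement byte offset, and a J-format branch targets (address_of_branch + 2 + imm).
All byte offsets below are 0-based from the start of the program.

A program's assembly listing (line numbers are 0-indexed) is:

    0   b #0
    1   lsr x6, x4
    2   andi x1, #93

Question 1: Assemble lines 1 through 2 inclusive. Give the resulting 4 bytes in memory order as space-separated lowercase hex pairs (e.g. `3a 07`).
line 1 (lsr): pack op=0x1b:6|rd=6:3|rs=4:3|pad=0:4 = 0x6f40; big→ 6f 40
line 2 (andi): pack op=0xd:6|rd=1:3|imm=93:7 = 0x34dd; big→ 34 dd

6f 40 34 dd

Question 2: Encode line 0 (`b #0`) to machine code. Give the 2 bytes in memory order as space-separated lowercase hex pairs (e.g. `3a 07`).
0c 00

line 0 (b): pack op=0x3:6|imm=0:10 = 0x0c00; big→ 0c 00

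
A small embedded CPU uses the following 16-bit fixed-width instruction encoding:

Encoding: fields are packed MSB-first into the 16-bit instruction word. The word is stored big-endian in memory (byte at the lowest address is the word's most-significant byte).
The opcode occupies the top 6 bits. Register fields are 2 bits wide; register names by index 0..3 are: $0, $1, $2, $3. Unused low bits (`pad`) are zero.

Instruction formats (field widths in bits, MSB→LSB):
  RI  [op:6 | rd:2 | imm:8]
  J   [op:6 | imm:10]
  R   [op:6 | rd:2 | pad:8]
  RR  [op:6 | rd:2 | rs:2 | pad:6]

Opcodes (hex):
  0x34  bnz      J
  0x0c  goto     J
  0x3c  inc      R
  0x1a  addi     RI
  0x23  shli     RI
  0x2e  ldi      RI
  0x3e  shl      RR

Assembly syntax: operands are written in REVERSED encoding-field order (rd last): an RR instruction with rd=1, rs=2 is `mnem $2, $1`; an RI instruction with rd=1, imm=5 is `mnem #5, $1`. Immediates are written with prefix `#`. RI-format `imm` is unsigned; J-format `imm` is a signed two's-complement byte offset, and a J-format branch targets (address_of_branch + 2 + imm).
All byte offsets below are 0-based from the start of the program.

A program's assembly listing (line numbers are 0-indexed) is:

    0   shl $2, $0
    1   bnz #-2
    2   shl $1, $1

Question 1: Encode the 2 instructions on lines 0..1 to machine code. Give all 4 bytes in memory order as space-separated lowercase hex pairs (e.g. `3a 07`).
0. shl fields op=0x3e:6|rd=0:2|rs=2:2|pad=0:6 → word f880h → f8 80
1. bnz fields op=0x34:6|imm=-2:10 → word d3feh → d3 fe

f8 80 d3 fe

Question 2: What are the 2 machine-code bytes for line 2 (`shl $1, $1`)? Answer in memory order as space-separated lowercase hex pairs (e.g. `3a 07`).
2. shl fields op=0x3e:6|rd=1:2|rs=1:2|pad=0:6 → word f940h → f9 40

f9 40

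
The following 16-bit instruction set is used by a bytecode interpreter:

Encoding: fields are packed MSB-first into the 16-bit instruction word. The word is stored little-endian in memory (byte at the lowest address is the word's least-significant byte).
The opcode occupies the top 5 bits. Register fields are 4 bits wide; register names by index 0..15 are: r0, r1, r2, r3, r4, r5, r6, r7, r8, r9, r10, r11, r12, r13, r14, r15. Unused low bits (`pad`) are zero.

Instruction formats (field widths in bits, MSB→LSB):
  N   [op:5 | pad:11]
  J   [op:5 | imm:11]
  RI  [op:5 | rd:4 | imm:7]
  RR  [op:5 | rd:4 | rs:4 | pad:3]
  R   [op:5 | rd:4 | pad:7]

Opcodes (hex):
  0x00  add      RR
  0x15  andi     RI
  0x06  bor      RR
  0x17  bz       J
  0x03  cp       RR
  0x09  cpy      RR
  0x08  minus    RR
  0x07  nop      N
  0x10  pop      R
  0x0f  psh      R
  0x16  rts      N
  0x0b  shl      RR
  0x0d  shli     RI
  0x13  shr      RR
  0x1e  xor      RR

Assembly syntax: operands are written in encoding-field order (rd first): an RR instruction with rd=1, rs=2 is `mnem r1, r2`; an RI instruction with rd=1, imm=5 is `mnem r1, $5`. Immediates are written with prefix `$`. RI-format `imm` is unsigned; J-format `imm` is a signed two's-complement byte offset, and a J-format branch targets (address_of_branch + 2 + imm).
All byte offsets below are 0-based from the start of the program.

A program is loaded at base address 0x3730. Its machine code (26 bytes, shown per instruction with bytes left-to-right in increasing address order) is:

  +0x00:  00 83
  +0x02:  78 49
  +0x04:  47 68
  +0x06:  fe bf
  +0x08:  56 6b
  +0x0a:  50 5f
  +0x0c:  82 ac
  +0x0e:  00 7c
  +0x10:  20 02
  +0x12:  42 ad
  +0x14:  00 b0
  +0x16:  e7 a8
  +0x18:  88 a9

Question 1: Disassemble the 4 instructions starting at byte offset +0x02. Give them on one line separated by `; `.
@+02  little-endian(78 49) = 0x4978
  opcode bits[15:11]=0x9: cpy/RR
  rd: (w>>7)&0xf=0x2 → r2
  rs: (w>>3)&0xf=0xf → r15
@+04  little-endian(47 68) = 0x6847
  opcode bits[15:11]=0xd: shli/RI
  rd: (w>>7)&0xf=0x0 → r0
  imm: (w>>0)&0x7f=0x47 → $71
@+06  little-endian(fe bf) = 0xbffe
  opcode bits[15:11]=0x17: bz/J
  imm: (w>>0)&0x7ff=0x7fe (s11→-2) → $-2
@+08  little-endian(56 6b) = 0x6b56
  opcode bits[15:11]=0xd: shli/RI
  rd: (w>>7)&0xf=0x6 → r6
  imm: (w>>0)&0x7f=0x56 → $86

cpy r2, r15; shli r0, $71; bz $-2; shli r6, $86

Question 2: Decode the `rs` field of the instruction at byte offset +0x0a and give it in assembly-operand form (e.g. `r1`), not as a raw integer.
r10

off 0x0a: read 50 5f as little → 0x5f50
  op=0x5f50>>11=0xb ⇒ shl (RR)
  [10:7] rd=14 = r14
  [6:3] rs=10 = r10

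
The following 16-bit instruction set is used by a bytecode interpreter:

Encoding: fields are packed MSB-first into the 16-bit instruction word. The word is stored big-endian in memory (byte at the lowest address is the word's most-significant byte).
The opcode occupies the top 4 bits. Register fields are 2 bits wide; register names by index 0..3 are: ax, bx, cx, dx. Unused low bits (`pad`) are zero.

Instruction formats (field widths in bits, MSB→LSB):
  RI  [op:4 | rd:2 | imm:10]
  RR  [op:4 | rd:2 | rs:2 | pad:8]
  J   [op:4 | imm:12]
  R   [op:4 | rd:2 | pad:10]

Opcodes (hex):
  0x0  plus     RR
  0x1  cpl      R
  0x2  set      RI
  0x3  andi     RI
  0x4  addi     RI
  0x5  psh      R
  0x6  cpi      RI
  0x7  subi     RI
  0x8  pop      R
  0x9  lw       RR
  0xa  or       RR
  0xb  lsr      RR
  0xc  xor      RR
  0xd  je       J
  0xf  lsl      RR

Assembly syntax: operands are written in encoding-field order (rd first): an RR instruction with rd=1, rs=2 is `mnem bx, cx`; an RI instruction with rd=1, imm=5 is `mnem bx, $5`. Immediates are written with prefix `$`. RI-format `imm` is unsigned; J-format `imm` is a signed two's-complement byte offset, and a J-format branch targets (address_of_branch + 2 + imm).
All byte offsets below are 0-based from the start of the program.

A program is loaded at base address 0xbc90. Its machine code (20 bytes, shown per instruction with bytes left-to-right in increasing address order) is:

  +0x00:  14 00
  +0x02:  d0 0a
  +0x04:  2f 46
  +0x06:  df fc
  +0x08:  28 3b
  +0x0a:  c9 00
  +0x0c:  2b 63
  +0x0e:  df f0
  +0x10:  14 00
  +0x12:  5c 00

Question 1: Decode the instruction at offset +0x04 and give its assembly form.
off 0x04: read 2f 46 as big → 0x2f46
  top 4b → 0x2 → set [RI]
  rd: (w>>10)&0x3=0x3 → dx
  imm: (w>>0)&0x3ff=0x346 → $838

set dx, $838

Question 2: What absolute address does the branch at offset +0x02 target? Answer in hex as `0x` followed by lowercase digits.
0xbc9e

+0x02: d0 0a ⇒ word 0xd00a (big)
  top 4b → 0xd → je [J]
  [11:0] imm=10 = $10
  target = base 0xbc90 + off 0x02 + 2 + imm 10 = 0xbc9e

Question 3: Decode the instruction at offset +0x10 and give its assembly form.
cpl bx

@+10  big-endian(14 00) = 0x1400
  opcode bits[15:12]=0x1: cpl/R
  rd@[11:10]=0x1 ⇒ bx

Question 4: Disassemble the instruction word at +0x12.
off 0x12: read 5c 00 as big → 0x5c00
  opcode bits[15:12]=0x5: psh/R
  rd@[11:10]=0x3 ⇒ dx

psh dx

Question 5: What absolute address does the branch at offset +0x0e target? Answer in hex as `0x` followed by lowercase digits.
0xbc90

off 0x0e: read df f0 as big → 0xdff0
  opcode bits[15:12]=0xd: je/J
  imm@[11:0]=0xff0 (s12→-16) ⇒ $-16
  target = base 0xbc90 + off 0x0e + 2 + imm -16 = 0xbc90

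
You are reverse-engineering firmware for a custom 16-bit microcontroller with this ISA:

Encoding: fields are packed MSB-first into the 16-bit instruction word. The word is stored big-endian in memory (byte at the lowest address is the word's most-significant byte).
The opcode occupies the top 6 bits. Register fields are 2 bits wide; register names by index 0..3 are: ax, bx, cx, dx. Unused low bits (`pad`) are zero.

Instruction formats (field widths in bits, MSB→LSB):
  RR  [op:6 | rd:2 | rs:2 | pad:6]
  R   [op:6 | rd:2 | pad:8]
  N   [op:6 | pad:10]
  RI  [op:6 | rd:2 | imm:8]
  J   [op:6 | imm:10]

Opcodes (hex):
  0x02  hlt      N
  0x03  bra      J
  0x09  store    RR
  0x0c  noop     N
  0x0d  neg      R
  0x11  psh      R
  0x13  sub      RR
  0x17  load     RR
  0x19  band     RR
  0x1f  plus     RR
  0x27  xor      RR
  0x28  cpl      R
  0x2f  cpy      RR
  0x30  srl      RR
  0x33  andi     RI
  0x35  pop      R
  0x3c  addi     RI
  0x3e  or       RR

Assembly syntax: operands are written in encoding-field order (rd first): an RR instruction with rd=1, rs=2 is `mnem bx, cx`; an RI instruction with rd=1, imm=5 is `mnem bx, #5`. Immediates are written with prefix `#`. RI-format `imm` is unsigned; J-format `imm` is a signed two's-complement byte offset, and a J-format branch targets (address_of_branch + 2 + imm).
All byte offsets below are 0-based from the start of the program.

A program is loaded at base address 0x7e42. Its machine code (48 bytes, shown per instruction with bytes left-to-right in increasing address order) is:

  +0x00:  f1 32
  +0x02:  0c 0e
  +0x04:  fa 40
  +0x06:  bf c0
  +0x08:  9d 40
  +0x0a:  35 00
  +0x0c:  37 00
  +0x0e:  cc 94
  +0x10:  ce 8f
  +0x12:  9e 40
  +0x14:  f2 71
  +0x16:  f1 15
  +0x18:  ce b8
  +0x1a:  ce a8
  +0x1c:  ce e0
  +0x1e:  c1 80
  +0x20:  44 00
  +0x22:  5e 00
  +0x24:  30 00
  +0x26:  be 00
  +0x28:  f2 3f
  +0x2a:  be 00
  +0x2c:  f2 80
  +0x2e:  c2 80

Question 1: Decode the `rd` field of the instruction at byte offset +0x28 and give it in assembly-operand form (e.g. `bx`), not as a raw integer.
+0x28: f2 3f ⇒ word 0xf23f (big)
  op=0xf23f>>10=0x3c ⇒ addi (RI)
  rd@[9:8]=0x2 ⇒ cx
  imm@[7:0]=0x3f ⇒ #63

cx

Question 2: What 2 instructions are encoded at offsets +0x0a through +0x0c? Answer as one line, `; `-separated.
@+0a  big-endian(35 00) = 0x3500
  top 6b → 0xd → neg [R]
  rd: (w>>8)&0x3=0x1 → bx
@+0c  big-endian(37 00) = 0x3700
  top 6b → 0xd → neg [R]
  rd: (w>>8)&0x3=0x3 → dx

neg bx; neg dx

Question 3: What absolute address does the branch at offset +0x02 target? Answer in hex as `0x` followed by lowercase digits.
+0x02: 0c 0e ⇒ word 0x0c0e (big)
  op=0x0c0e>>10=0x3 ⇒ bra (J)
  [9:0] imm=14 = #14
  target = base 0x7e42 + off 0x02 + 2 + imm 14 = 0x7e54

0x7e54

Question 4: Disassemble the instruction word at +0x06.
cpy dx, dx

off 0x06: read bf c0 as big → 0xbfc0
  top 6b → 0x2f → cpy [RR]
  rd: (w>>8)&0x3=0x3 → dx
  rs: (w>>6)&0x3=0x3 → dx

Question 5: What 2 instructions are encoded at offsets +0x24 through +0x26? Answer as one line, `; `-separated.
noop; cpy cx, ax

@+24  big-endian(30 00) = 0x3000
  op=0x3000>>10=0xc ⇒ noop (N)
@+26  big-endian(be 00) = 0xbe00
  op=0xbe00>>10=0x2f ⇒ cpy (RR)
  rd: (w>>8)&0x3=0x2 → cx
  rs: (w>>6)&0x3=0x0 → ax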